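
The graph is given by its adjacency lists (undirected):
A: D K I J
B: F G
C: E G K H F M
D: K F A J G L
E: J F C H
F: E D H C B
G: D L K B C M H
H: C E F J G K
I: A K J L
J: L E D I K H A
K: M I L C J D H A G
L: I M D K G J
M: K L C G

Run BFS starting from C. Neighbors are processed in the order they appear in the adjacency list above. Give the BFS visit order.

C -> E -> G -> K -> H -> F -> M -> J -> D -> L -> B -> I -> A

Visit C; enqueue E, G, K, H, F, M → queue [E, G, K, H, F, M]
Visit E; enqueue J → queue [G, K, H, F, M, J]
Visit G; enqueue D, L, B → queue [K, H, F, M, J, D, L, B]
Visit K; enqueue I, A → queue [H, F, M, J, D, L, B, I, A]
Visit H → queue [F, M, J, D, L, B, I, A]
Visit F → queue [M, J, D, L, B, I, A]
Visit M → queue [J, D, L, B, I, A]
Visit J → queue [D, L, B, I, A]
Visit D → queue [L, B, I, A]
Visit L → queue [B, I, A]
Visit B → queue [I, A]
Visit I → queue [A]
Visit A → queue []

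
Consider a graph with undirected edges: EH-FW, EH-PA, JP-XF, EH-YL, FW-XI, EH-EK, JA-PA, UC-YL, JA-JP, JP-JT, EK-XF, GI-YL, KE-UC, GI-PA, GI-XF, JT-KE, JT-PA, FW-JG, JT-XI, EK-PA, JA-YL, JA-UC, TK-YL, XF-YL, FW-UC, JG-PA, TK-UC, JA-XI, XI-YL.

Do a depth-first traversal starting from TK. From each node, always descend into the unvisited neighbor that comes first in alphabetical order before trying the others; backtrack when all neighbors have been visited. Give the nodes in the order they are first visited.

TK UC FW EH EK PA GI XF JP JA XI JT KE YL JG

Visit TK
TK → UC
UC → FW
FW → EH
EH → EK
EK → PA
PA → GI
GI → XF
XF → JP
JP → JA
JA → XI
XI → JT
JT → KE
XI → YL
PA → JG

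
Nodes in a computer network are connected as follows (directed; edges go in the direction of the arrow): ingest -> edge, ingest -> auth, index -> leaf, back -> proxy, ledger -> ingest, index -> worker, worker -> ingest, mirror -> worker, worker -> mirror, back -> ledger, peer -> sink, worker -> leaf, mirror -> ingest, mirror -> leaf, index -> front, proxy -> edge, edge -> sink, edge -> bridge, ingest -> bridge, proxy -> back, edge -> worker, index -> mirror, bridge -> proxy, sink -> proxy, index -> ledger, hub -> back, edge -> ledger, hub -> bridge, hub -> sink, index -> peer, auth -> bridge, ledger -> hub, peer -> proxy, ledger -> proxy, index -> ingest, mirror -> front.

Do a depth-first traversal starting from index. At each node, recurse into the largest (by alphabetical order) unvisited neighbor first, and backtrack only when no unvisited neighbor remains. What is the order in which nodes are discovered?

index, worker, mirror, leaf, ingest, edge, sink, proxy, back, ledger, hub, bridge, auth, front, peer

Visit index
index → worker
worker → mirror
mirror → leaf
mirror → ingest
ingest → edge
edge → sink
sink → proxy
proxy → back
back → ledger
ledger → hub
hub → bridge
ingest → auth
mirror → front
index → peer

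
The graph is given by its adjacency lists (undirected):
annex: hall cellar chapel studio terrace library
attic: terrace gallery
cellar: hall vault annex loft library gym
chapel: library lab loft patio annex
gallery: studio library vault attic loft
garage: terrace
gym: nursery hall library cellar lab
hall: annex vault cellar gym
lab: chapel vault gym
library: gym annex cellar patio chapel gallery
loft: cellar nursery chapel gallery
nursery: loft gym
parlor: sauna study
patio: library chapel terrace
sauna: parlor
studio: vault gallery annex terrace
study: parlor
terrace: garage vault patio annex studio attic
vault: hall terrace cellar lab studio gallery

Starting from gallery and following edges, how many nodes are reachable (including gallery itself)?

16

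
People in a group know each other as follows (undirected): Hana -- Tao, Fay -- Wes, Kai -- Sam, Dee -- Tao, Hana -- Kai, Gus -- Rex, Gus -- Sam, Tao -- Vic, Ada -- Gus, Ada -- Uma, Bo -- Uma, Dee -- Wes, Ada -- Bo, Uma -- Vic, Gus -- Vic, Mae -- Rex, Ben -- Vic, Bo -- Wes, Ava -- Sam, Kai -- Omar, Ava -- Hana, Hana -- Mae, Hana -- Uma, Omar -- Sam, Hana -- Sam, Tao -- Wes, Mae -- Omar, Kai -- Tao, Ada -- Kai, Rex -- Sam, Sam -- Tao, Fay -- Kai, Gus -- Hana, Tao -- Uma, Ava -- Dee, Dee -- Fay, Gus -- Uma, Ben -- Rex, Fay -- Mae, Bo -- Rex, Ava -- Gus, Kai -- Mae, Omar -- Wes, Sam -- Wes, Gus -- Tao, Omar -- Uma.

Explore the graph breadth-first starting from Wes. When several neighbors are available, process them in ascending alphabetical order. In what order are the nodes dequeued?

Visit Wes; enqueue Bo, Dee, Fay, Omar, Sam, Tao → queue [Bo, Dee, Fay, Omar, Sam, Tao]
Visit Bo; enqueue Ada, Rex, Uma → queue [Dee, Fay, Omar, Sam, Tao, Ada, Rex, Uma]
Visit Dee; enqueue Ava → queue [Fay, Omar, Sam, Tao, Ada, Rex, Uma, Ava]
Visit Fay; enqueue Kai, Mae → queue [Omar, Sam, Tao, Ada, Rex, Uma, Ava, Kai, Mae]
Visit Omar → queue [Sam, Tao, Ada, Rex, Uma, Ava, Kai, Mae]
Visit Sam; enqueue Gus, Hana → queue [Tao, Ada, Rex, Uma, Ava, Kai, Mae, Gus, Hana]
Visit Tao; enqueue Vic → queue [Ada, Rex, Uma, Ava, Kai, Mae, Gus, Hana, Vic]
Visit Ada → queue [Rex, Uma, Ava, Kai, Mae, Gus, Hana, Vic]
Visit Rex; enqueue Ben → queue [Uma, Ava, Kai, Mae, Gus, Hana, Vic, Ben]
Visit Uma → queue [Ava, Kai, Mae, Gus, Hana, Vic, Ben]
Visit Ava → queue [Kai, Mae, Gus, Hana, Vic, Ben]
Visit Kai → queue [Mae, Gus, Hana, Vic, Ben]
Visit Mae → queue [Gus, Hana, Vic, Ben]
Visit Gus → queue [Hana, Vic, Ben]
Visit Hana → queue [Vic, Ben]
Visit Vic → queue [Ben]
Visit Ben → queue []

Wes, Bo, Dee, Fay, Omar, Sam, Tao, Ada, Rex, Uma, Ava, Kai, Mae, Gus, Hana, Vic, Ben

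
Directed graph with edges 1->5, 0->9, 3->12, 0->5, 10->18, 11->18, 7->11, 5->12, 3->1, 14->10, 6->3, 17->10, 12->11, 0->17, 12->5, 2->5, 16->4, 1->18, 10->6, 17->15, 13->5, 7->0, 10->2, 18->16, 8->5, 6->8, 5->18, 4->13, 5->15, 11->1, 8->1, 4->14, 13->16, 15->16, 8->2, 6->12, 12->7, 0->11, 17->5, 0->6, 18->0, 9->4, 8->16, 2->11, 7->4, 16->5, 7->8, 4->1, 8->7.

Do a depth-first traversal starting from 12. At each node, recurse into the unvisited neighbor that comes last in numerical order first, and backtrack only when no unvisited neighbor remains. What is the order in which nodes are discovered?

Visit 12
12 → 11
11 → 18
18 → 16
16 → 5
5 → 15
16 → 4
4 → 14
14 → 10
10 → 6
6 → 8
8 → 7
7 → 0
0 → 17
0 → 9
8 → 2
8 → 1
6 → 3
4 → 13

12 11 18 16 5 15 4 14 10 6 8 7 0 17 9 2 1 3 13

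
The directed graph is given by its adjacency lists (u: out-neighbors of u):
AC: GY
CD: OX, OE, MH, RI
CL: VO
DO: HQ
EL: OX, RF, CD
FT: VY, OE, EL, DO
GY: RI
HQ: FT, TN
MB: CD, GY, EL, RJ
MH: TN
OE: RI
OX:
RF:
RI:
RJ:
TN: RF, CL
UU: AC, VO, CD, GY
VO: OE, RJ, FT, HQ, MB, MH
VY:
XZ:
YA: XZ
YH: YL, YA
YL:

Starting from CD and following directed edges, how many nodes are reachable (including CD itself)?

17

BFS from CD visits: CD, OX, OE, MH, RI, TN, RF, CL, VO, RJ, FT, HQ, MB, VY, EL, DO, GY
Reachable nodes: 17 of 23 total.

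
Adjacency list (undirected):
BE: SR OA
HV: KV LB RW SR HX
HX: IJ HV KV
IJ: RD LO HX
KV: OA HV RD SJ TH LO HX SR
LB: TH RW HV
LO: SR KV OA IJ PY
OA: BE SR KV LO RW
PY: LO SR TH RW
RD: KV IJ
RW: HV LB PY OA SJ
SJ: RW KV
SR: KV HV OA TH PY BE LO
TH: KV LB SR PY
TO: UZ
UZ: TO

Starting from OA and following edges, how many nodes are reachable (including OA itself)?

BFS from OA visits: OA, SR, RW, LO, KV, BE, TH, PY, HV, SJ, LB, IJ, RD, HX
Reachable nodes: 14 of 16 total.

14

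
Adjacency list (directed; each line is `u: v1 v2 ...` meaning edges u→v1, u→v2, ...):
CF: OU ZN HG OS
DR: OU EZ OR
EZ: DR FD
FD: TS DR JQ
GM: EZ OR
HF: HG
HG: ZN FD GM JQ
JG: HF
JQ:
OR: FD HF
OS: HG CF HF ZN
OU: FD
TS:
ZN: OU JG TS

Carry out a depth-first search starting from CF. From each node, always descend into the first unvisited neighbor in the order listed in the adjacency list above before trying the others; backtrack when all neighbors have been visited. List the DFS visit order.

Visit CF
CF → OU
OU → FD
FD → TS
FD → DR
DR → EZ
DR → OR
OR → HF
HF → HG
HG → ZN
ZN → JG
HG → GM
HG → JQ
CF → OS

CF -> OU -> FD -> TS -> DR -> EZ -> OR -> HF -> HG -> ZN -> JG -> GM -> JQ -> OS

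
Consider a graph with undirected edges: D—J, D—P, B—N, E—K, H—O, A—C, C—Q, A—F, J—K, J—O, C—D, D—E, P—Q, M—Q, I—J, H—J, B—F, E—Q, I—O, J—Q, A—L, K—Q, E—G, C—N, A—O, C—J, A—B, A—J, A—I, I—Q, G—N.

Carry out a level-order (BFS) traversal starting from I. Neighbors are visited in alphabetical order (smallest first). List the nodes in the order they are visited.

I -> A -> J -> O -> Q -> B -> C -> F -> L -> D -> H -> K -> E -> M -> P -> N -> G

Visit I; enqueue A, J, O, Q → queue [A, J, O, Q]
Visit A; enqueue B, C, F, L → queue [J, O, Q, B, C, F, L]
Visit J; enqueue D, H, K → queue [O, Q, B, C, F, L, D, H, K]
Visit O → queue [Q, B, C, F, L, D, H, K]
Visit Q; enqueue E, M, P → queue [B, C, F, L, D, H, K, E, M, P]
Visit B; enqueue N → queue [C, F, L, D, H, K, E, M, P, N]
Visit C → queue [F, L, D, H, K, E, M, P, N]
Visit F → queue [L, D, H, K, E, M, P, N]
Visit L → queue [D, H, K, E, M, P, N]
Visit D → queue [H, K, E, M, P, N]
Visit H → queue [K, E, M, P, N]
Visit K → queue [E, M, P, N]
Visit E; enqueue G → queue [M, P, N, G]
Visit M → queue [P, N, G]
Visit P → queue [N, G]
Visit N → queue [G]
Visit G → queue []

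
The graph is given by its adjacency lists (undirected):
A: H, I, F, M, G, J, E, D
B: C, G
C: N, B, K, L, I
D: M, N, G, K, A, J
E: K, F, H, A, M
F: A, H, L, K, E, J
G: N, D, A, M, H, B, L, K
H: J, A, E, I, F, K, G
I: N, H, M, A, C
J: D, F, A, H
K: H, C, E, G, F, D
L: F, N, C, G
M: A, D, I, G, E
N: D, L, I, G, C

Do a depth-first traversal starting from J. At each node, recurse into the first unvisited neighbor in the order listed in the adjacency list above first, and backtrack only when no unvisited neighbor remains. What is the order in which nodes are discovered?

J D M A H E K C N L F G B I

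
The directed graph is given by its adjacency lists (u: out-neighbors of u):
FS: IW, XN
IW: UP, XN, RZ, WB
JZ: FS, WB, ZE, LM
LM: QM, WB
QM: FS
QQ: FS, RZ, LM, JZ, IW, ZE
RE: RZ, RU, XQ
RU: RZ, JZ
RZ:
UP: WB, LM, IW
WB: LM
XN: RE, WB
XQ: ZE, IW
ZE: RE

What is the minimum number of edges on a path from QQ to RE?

2

Level 0: QQ
Level 1: FS, IW, JZ, LM, RZ, ZE
Level 2: QM, RE, UP, WB, XN
Level 3: RU, XQ
RE first appears at level 2.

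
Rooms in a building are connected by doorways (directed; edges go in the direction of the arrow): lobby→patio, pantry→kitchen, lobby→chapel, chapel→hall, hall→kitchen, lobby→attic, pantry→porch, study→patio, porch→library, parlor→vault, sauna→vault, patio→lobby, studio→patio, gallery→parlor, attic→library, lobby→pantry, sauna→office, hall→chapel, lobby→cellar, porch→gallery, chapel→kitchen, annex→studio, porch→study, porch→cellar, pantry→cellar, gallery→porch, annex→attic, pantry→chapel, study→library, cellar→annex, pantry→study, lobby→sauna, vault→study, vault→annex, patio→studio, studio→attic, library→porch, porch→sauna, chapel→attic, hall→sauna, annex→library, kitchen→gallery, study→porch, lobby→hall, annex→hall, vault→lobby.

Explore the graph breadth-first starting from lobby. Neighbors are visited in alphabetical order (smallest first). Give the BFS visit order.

lobby attic cellar chapel hall pantry patio sauna library annex kitchen porch study studio office vault gallery parlor

Visit lobby; enqueue attic, cellar, chapel, hall, pantry, patio, sauna → queue [attic, cellar, chapel, hall, pantry, patio, sauna]
Visit attic; enqueue library → queue [cellar, chapel, hall, pantry, patio, sauna, library]
Visit cellar; enqueue annex → queue [chapel, hall, pantry, patio, sauna, library, annex]
Visit chapel; enqueue kitchen → queue [hall, pantry, patio, sauna, library, annex, kitchen]
Visit hall → queue [pantry, patio, sauna, library, annex, kitchen]
Visit pantry; enqueue porch, study → queue [patio, sauna, library, annex, kitchen, porch, study]
Visit patio; enqueue studio → queue [sauna, library, annex, kitchen, porch, study, studio]
Visit sauna; enqueue office, vault → queue [library, annex, kitchen, porch, study, studio, office, vault]
Visit library → queue [annex, kitchen, porch, study, studio, office, vault]
Visit annex → queue [kitchen, porch, study, studio, office, vault]
Visit kitchen; enqueue gallery → queue [porch, study, studio, office, vault, gallery]
Visit porch → queue [study, studio, office, vault, gallery]
Visit study → queue [studio, office, vault, gallery]
Visit studio → queue [office, vault, gallery]
Visit office → queue [vault, gallery]
Visit vault → queue [gallery]
Visit gallery; enqueue parlor → queue [parlor]
Visit parlor → queue []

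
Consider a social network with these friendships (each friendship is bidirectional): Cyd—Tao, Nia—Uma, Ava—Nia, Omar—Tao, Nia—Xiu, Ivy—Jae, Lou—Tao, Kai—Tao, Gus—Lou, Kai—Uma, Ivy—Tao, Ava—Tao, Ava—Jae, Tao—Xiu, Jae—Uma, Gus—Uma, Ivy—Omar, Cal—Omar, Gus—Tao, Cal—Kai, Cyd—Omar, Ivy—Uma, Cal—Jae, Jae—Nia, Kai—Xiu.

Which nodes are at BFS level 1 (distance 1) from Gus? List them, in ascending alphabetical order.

Level 0: Gus
Level 1: Lou, Tao, Uma
Level 2: Ava, Cyd, Ivy, Jae, Kai, Nia, Omar, Xiu
Level 3: Cal

Lou, Tao, Uma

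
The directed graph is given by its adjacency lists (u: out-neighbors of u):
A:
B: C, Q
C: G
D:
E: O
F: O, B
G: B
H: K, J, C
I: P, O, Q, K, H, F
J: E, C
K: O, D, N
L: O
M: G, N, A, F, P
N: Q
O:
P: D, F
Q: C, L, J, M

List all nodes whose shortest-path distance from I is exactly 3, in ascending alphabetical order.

A, E, G

Level 0: I
Level 1: F, H, K, O, P, Q
Level 2: B, C, D, J, L, M, N
Level 3: A, E, G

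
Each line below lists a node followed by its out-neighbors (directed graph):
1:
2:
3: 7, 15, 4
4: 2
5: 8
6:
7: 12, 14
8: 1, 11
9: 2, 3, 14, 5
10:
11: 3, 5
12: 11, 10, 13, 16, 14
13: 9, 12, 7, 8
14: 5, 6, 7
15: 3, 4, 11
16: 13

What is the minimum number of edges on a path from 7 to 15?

4

Level 0: 7
Level 1: 12, 14
Level 2: 5, 6, 10, 11, 13, 16
Level 3: 3, 8, 9
Level 4: 1, 2, 4, 15
15 first appears at level 4.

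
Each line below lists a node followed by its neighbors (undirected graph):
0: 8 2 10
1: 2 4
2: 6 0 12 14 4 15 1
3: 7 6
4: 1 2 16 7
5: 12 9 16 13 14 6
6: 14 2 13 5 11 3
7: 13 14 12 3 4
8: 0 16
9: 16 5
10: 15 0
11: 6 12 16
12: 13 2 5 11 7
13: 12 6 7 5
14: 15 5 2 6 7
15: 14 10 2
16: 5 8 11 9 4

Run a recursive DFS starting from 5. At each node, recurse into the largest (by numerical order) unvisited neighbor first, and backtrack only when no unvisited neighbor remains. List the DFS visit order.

Visit 5
5 → 16
16 → 11
11 → 12
12 → 13
13 → 7
7 → 14
14 → 15
15 → 10
10 → 0
0 → 8
0 → 2
2 → 6
6 → 3
2 → 4
4 → 1
16 → 9

5, 16, 11, 12, 13, 7, 14, 15, 10, 0, 8, 2, 6, 3, 4, 1, 9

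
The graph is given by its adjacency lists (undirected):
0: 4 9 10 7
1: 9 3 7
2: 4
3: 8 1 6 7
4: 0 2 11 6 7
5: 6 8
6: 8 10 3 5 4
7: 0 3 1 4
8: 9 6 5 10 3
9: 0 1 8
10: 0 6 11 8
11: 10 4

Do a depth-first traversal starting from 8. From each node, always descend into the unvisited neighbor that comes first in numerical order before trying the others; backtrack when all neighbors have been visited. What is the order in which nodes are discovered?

8, 3, 1, 7, 0, 4, 2, 6, 5, 10, 11, 9

Visit 8
8 → 3
3 → 1
1 → 7
7 → 0
0 → 4
4 → 2
4 → 6
6 → 5
6 → 10
10 → 11
0 → 9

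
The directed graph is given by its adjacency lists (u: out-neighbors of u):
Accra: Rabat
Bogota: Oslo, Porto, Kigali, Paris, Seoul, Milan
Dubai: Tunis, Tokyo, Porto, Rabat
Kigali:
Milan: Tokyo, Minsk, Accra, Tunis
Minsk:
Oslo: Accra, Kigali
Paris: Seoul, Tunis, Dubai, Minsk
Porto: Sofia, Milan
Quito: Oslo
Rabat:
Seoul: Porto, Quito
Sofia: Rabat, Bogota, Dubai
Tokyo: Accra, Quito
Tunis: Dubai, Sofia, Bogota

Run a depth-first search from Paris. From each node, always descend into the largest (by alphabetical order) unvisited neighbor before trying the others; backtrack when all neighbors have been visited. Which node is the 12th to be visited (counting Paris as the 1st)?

Visit Paris
Paris → Tunis
Tunis → Sofia
Sofia → Rabat
Sofia → Dubai
Dubai → Tokyo
Tokyo → Quito
Quito → Oslo
Oslo → Kigali
Oslo → Accra
Dubai → Porto
Porto → Milan
Milan → Minsk
Sofia → Bogota
Bogota → Seoul

Visit order: Paris, Tunis, Sofia, Rabat, Dubai, Tokyo, Quito, Oslo, Kigali, Accra, Porto, Milan, Minsk, Bogota, Seoul

Milan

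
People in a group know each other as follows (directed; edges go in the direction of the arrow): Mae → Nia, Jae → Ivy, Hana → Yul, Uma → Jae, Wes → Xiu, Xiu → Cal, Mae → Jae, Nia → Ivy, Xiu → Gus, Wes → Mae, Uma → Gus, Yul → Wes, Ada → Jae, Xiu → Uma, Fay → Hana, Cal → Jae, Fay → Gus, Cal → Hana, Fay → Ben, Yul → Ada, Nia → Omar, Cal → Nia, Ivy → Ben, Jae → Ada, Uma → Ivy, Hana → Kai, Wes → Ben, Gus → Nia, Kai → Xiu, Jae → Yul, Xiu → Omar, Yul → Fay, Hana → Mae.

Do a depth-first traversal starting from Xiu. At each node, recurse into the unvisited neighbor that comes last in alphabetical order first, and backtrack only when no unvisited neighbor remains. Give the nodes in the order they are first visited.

Xiu, Uma, Jae, Yul, Wes, Mae, Nia, Omar, Ivy, Ben, Fay, Hana, Kai, Gus, Ada, Cal

Visit Xiu
Xiu → Uma
Uma → Jae
Jae → Yul
Yul → Wes
Wes → Mae
Mae → Nia
Nia → Omar
Nia → Ivy
Ivy → Ben
Yul → Fay
Fay → Hana
Hana → Kai
Fay → Gus
Yul → Ada
Xiu → Cal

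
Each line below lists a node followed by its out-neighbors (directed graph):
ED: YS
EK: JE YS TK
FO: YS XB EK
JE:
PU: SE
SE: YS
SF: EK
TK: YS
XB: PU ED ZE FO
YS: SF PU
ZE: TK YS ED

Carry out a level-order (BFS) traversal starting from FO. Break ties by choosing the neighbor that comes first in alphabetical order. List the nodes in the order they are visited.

Visit FO; enqueue EK, XB, YS → queue [EK, XB, YS]
Visit EK; enqueue JE, TK → queue [XB, YS, JE, TK]
Visit XB; enqueue ED, PU, ZE → queue [YS, JE, TK, ED, PU, ZE]
Visit YS; enqueue SF → queue [JE, TK, ED, PU, ZE, SF]
Visit JE → queue [TK, ED, PU, ZE, SF]
Visit TK → queue [ED, PU, ZE, SF]
Visit ED → queue [PU, ZE, SF]
Visit PU; enqueue SE → queue [ZE, SF, SE]
Visit ZE → queue [SF, SE]
Visit SF → queue [SE]
Visit SE → queue []

FO, EK, XB, YS, JE, TK, ED, PU, ZE, SF, SE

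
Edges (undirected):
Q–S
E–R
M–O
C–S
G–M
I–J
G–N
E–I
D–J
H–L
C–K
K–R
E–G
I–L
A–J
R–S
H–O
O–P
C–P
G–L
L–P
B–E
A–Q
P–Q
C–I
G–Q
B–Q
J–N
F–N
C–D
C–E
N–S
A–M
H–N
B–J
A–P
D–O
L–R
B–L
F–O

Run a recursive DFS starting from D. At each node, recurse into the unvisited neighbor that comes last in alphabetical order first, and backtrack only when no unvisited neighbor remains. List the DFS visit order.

D → O → P → Q → S → R → L → I → J → N → H → G → M → A → E → C → K → B → F

Visit D
D → O
O → P
P → Q
Q → S
S → R
R → L
L → I
I → J
J → N
N → H
N → G
G → M
M → A
G → E
E → C
C → K
E → B
N → F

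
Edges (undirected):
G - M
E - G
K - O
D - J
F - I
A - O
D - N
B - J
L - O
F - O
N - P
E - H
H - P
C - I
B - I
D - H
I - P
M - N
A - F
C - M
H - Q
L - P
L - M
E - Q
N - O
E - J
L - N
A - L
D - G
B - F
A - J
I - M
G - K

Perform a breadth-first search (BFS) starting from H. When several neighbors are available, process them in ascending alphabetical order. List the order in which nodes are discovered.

H → D → E → P → Q → G → J → N → I → L → K → M → A → B → O → C → F

Visit H; enqueue D, E, P, Q → queue [D, E, P, Q]
Visit D; enqueue G, J, N → queue [E, P, Q, G, J, N]
Visit E → queue [P, Q, G, J, N]
Visit P; enqueue I, L → queue [Q, G, J, N, I, L]
Visit Q → queue [G, J, N, I, L]
Visit G; enqueue K, M → queue [J, N, I, L, K, M]
Visit J; enqueue A, B → queue [N, I, L, K, M, A, B]
Visit N; enqueue O → queue [I, L, K, M, A, B, O]
Visit I; enqueue C, F → queue [L, K, M, A, B, O, C, F]
Visit L → queue [K, M, A, B, O, C, F]
Visit K → queue [M, A, B, O, C, F]
Visit M → queue [A, B, O, C, F]
Visit A → queue [B, O, C, F]
Visit B → queue [O, C, F]
Visit O → queue [C, F]
Visit C → queue [F]
Visit F → queue []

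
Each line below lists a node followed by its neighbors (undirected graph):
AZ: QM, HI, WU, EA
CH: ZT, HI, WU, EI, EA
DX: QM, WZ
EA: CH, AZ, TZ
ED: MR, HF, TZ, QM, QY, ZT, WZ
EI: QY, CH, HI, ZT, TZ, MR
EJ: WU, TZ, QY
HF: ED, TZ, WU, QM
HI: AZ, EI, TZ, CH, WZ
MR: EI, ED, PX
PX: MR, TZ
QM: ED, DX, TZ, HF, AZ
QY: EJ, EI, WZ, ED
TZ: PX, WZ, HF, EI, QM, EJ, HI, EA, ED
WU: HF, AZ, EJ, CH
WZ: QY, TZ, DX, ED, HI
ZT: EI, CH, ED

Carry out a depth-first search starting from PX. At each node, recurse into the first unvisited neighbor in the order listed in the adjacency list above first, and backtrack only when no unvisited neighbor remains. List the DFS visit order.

PX → MR → EI → QY → EJ → WU → HF → ED → TZ → WZ → DX → QM → AZ → HI → CH → ZT → EA

Visit PX
PX → MR
MR → EI
EI → QY
QY → EJ
EJ → WU
WU → HF
HF → ED
ED → TZ
TZ → WZ
WZ → DX
DX → QM
QM → AZ
AZ → HI
HI → CH
CH → ZT
CH → EA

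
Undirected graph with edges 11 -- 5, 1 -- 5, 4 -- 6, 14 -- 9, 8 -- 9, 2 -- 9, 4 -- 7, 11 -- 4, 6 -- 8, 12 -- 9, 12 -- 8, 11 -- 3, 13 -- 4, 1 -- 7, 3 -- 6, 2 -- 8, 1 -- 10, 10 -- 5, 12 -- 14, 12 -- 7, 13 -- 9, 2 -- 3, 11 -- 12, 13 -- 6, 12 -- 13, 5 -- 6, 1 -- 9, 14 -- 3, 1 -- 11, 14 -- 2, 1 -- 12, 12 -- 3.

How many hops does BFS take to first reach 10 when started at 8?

Level 0: 8
Level 1: 2, 6, 9, 12
Level 2: 1, 3, 4, 5, 7, 11, 13, 14
Level 3: 10
10 first appears at level 3.

3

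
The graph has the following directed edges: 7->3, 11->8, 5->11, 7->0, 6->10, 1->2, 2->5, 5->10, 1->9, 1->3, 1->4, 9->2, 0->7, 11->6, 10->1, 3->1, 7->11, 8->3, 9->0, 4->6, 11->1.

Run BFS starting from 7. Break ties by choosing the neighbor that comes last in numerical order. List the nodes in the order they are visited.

Visit 7; enqueue 11, 3, 0 → queue [11, 3, 0]
Visit 11; enqueue 8, 6, 1 → queue [3, 0, 8, 6, 1]
Visit 3 → queue [0, 8, 6, 1]
Visit 0 → queue [8, 6, 1]
Visit 8 → queue [6, 1]
Visit 6; enqueue 10 → queue [1, 10]
Visit 1; enqueue 9, 4, 2 → queue [10, 9, 4, 2]
Visit 10 → queue [9, 4, 2]
Visit 9 → queue [4, 2]
Visit 4 → queue [2]
Visit 2; enqueue 5 → queue [5]
Visit 5 → queue []

7 → 11 → 3 → 0 → 8 → 6 → 1 → 10 → 9 → 4 → 2 → 5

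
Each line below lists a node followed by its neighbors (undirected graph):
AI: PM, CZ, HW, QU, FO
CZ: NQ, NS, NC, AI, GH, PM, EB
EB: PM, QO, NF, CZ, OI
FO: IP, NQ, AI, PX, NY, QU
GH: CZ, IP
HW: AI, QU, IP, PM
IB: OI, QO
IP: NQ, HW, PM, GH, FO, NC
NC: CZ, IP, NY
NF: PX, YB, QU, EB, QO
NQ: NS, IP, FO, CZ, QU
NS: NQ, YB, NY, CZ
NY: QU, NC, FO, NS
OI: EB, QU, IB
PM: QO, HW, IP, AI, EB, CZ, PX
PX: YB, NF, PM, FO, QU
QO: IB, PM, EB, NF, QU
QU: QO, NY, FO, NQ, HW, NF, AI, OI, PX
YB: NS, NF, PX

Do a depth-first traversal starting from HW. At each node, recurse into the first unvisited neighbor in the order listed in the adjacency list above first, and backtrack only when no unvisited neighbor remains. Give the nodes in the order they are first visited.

Visit HW
HW → AI
AI → PM
PM → QO
QO → IB
IB → OI
OI → EB
EB → NF
NF → PX
PX → YB
YB → NS
NS → NQ
NQ → IP
IP → GH
GH → CZ
CZ → NC
NC → NY
NY → QU
QU → FO

HW -> AI -> PM -> QO -> IB -> OI -> EB -> NF -> PX -> YB -> NS -> NQ -> IP -> GH -> CZ -> NC -> NY -> QU -> FO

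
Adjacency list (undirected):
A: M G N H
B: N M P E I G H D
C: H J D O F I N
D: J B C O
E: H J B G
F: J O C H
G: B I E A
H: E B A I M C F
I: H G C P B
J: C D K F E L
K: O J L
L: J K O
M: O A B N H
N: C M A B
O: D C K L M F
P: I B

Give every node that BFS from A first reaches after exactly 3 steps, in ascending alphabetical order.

Level 0: A
Level 1: G, H, M, N
Level 2: B, C, E, F, I, O
Level 3: D, J, K, L, P

D, J, K, L, P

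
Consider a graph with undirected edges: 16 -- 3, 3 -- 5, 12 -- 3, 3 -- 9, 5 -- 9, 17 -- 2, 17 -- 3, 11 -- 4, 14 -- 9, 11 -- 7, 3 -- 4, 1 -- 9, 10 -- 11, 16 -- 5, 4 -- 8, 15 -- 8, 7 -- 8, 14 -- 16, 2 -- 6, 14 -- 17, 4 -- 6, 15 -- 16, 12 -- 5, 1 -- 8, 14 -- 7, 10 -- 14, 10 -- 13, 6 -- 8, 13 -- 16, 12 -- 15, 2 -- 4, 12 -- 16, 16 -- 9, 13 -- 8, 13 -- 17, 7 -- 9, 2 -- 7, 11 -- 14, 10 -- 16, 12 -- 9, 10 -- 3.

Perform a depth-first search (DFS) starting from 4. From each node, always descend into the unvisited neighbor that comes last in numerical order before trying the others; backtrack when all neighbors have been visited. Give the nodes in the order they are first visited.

4 -> 11 -> 14 -> 17 -> 13 -> 16 -> 15 -> 12 -> 9 -> 7 -> 8 -> 6 -> 2 -> 1 -> 5 -> 3 -> 10

Visit 4
4 → 11
11 → 14
14 → 17
17 → 13
13 → 16
16 → 15
15 → 12
12 → 9
9 → 7
7 → 8
8 → 6
6 → 2
8 → 1
9 → 5
5 → 3
3 → 10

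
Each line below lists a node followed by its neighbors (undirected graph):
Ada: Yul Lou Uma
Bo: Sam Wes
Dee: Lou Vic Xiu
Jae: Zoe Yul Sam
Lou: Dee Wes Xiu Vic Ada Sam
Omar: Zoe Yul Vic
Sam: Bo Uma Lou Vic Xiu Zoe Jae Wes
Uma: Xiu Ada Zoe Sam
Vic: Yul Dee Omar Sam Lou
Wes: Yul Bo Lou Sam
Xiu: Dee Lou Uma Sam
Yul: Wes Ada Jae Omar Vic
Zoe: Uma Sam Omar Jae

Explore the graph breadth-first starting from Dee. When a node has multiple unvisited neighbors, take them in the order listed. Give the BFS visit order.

Visit Dee; enqueue Lou, Vic, Xiu → queue [Lou, Vic, Xiu]
Visit Lou; enqueue Wes, Ada, Sam → queue [Vic, Xiu, Wes, Ada, Sam]
Visit Vic; enqueue Yul, Omar → queue [Xiu, Wes, Ada, Sam, Yul, Omar]
Visit Xiu; enqueue Uma → queue [Wes, Ada, Sam, Yul, Omar, Uma]
Visit Wes; enqueue Bo → queue [Ada, Sam, Yul, Omar, Uma, Bo]
Visit Ada → queue [Sam, Yul, Omar, Uma, Bo]
Visit Sam; enqueue Zoe, Jae → queue [Yul, Omar, Uma, Bo, Zoe, Jae]
Visit Yul → queue [Omar, Uma, Bo, Zoe, Jae]
Visit Omar → queue [Uma, Bo, Zoe, Jae]
Visit Uma → queue [Bo, Zoe, Jae]
Visit Bo → queue [Zoe, Jae]
Visit Zoe → queue [Jae]
Visit Jae → queue []

Dee -> Lou -> Vic -> Xiu -> Wes -> Ada -> Sam -> Yul -> Omar -> Uma -> Bo -> Zoe -> Jae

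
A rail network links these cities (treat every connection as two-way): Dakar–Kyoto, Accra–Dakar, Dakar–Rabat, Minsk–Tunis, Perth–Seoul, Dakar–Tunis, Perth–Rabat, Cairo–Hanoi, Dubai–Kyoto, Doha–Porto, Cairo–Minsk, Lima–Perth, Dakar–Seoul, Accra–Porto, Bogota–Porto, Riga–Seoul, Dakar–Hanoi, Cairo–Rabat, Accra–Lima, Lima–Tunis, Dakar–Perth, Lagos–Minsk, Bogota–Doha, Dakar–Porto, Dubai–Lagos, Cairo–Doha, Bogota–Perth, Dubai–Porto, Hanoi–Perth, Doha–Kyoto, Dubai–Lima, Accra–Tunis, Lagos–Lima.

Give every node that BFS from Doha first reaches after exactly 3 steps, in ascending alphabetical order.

Lagos, Lima, Seoul, Tunis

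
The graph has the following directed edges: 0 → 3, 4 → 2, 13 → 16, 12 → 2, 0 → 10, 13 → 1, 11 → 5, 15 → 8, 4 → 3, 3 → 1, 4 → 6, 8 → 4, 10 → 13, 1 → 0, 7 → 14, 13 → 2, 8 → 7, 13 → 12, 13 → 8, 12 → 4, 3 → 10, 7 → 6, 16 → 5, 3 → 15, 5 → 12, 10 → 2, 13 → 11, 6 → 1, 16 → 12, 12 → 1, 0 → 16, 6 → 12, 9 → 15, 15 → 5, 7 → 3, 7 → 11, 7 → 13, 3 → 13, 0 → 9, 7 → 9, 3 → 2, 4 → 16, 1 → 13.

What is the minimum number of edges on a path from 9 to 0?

Level 0: 9
Level 1: 15
Level 2: 5, 8
Level 3: 4, 7, 12
Level 4: 1, 2, 3, 6, 11, 13, 14, 16
Level 5: 0, 10
0 first appears at level 5.

5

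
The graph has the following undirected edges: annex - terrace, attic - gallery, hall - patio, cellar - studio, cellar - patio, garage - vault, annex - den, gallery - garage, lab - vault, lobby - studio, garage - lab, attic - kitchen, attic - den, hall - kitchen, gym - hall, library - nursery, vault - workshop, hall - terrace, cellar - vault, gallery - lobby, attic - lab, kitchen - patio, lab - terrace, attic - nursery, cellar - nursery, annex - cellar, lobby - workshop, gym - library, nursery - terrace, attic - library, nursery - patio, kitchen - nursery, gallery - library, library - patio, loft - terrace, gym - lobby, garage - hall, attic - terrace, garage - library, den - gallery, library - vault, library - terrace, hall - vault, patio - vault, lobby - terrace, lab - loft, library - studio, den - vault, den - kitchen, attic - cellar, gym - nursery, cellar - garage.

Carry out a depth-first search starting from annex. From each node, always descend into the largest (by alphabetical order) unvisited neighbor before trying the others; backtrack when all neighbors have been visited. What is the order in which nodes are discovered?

Visit annex
annex → terrace
terrace → nursery
nursery → patio
patio → vault
vault → workshop
workshop → lobby
lobby → studio
studio → library
library → gym
gym → hall
hall → kitchen
kitchen → den
den → gallery
gallery → garage
garage → lab
lab → loft
lab → attic
attic → cellar

annex, terrace, nursery, patio, vault, workshop, lobby, studio, library, gym, hall, kitchen, den, gallery, garage, lab, loft, attic, cellar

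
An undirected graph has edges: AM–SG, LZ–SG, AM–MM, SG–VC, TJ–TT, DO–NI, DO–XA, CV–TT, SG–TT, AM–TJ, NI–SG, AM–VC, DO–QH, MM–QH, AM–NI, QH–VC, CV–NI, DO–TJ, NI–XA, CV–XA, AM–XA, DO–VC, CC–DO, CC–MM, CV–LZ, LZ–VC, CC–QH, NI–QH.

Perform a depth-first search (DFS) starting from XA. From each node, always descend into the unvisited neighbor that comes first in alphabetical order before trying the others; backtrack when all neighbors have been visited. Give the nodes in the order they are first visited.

Visit XA
XA → AM
AM → MM
MM → CC
CC → DO
DO → NI
NI → CV
CV → LZ
LZ → SG
SG → TT
TT → TJ
SG → VC
VC → QH

XA AM MM CC DO NI CV LZ SG TT TJ VC QH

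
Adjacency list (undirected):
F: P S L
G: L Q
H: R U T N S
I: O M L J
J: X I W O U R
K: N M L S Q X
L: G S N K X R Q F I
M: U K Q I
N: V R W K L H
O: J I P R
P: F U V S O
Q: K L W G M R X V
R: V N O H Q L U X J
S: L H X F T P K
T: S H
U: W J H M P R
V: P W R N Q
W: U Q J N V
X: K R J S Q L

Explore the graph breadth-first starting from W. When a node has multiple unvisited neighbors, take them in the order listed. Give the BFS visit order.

Visit W; enqueue U, Q, J, N, V → queue [U, Q, J, N, V]
Visit U; enqueue H, M, P, R → queue [Q, J, N, V, H, M, P, R]
Visit Q; enqueue K, L, G, X → queue [J, N, V, H, M, P, R, K, L, G, X]
Visit J; enqueue I, O → queue [N, V, H, M, P, R, K, L, G, X, I, O]
Visit N → queue [V, H, M, P, R, K, L, G, X, I, O]
Visit V → queue [H, M, P, R, K, L, G, X, I, O]
Visit H; enqueue T, S → queue [M, P, R, K, L, G, X, I, O, T, S]
Visit M → queue [P, R, K, L, G, X, I, O, T, S]
Visit P; enqueue F → queue [R, K, L, G, X, I, O, T, S, F]
Visit R → queue [K, L, G, X, I, O, T, S, F]
Visit K → queue [L, G, X, I, O, T, S, F]
Visit L → queue [G, X, I, O, T, S, F]
Visit G → queue [X, I, O, T, S, F]
Visit X → queue [I, O, T, S, F]
Visit I → queue [O, T, S, F]
Visit O → queue [T, S, F]
Visit T → queue [S, F]
Visit S → queue [F]
Visit F → queue []

W U Q J N V H M P R K L G X I O T S F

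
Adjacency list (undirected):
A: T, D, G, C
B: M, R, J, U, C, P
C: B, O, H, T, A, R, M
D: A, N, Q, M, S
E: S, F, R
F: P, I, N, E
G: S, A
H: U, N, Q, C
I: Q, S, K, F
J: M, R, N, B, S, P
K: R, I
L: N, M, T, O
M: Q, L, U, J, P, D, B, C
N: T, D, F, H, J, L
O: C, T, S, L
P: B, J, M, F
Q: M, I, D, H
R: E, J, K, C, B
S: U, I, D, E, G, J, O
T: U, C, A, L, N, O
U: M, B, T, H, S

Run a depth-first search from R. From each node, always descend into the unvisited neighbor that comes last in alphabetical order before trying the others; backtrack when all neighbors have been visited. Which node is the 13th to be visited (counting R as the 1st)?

Visit R
R → K
K → I
I → S
S → U
U → T
T → O
O → L
L → N
N → J
J → P
P → M
M → Q
Q → H
H → C
C → B
C → A
A → G
A → D
P → F
F → E

Visit order: R, K, I, S, U, T, O, L, N, J, P, M, Q, H, C, B, A, G, D, F, E

Q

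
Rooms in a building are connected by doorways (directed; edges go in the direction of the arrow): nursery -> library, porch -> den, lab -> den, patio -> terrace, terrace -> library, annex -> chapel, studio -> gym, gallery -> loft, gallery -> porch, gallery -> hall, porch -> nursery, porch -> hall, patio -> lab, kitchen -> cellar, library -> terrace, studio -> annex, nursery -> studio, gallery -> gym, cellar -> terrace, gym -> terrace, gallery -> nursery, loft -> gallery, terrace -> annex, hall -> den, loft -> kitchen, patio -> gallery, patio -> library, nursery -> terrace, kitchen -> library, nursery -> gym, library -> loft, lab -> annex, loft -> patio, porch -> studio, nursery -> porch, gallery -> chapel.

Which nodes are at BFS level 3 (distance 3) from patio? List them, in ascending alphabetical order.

Level 0: patio
Level 1: gallery, lab, library, terrace
Level 2: annex, chapel, den, gym, hall, loft, nursery, porch
Level 3: kitchen, studio
Level 4: cellar

kitchen, studio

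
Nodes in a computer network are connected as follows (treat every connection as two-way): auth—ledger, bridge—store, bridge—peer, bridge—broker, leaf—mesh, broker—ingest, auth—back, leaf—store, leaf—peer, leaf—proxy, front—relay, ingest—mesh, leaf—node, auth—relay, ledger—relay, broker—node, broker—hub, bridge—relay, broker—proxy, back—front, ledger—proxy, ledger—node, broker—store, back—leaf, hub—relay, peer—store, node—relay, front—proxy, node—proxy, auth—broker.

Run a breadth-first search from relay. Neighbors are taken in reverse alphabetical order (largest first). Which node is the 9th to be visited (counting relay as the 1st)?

Visit relay; enqueue node, ledger, hub, front, bridge, auth → queue [node, ledger, hub, front, bridge, auth]
Visit node; enqueue proxy, leaf, broker → queue [ledger, hub, front, bridge, auth, proxy, leaf, broker]
Visit ledger → queue [hub, front, bridge, auth, proxy, leaf, broker]
Visit hub → queue [front, bridge, auth, proxy, leaf, broker]
Visit front; enqueue back → queue [bridge, auth, proxy, leaf, broker, back]
Visit bridge; enqueue store, peer → queue [auth, proxy, leaf, broker, back, store, peer]
Visit auth → queue [proxy, leaf, broker, back, store, peer]
Visit proxy → queue [leaf, broker, back, store, peer]
Visit leaf; enqueue mesh → queue [broker, back, store, peer, mesh]
Visit broker; enqueue ingest → queue [back, store, peer, mesh, ingest]
Visit back → queue [store, peer, mesh, ingest]
Visit store → queue [peer, mesh, ingest]
Visit peer → queue [mesh, ingest]
Visit mesh → queue [ingest]
Visit ingest → queue []

Visit order: relay, node, ledger, hub, front, bridge, auth, proxy, leaf, broker, back, store, peer, mesh, ingest

leaf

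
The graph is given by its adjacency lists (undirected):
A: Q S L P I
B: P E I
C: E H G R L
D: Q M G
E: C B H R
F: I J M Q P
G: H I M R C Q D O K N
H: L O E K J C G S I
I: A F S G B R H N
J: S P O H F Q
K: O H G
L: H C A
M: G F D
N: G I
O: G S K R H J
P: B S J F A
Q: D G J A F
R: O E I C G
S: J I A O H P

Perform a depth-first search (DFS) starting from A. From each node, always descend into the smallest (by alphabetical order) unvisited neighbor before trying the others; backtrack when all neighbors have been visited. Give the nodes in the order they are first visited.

A, I, B, E, C, G, D, M, F, J, H, K, O, R, S, P, L, Q, N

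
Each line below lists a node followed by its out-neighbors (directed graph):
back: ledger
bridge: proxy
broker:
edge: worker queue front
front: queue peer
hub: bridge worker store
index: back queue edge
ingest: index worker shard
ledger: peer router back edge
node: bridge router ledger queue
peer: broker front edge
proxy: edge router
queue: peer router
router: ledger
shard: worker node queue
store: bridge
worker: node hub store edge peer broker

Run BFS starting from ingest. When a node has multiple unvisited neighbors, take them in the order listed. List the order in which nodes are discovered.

ingest index worker shard back queue edge node hub store peer broker ledger router front bridge proxy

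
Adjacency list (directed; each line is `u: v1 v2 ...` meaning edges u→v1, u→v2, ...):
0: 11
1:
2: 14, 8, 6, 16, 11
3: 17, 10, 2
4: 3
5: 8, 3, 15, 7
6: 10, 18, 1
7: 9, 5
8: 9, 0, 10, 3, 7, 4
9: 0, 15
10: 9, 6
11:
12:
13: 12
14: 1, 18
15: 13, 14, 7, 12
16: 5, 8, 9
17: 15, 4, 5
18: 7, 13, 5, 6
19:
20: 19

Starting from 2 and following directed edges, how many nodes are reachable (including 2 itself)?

BFS from 2 visits: 2, 16, 14, 11, 8, 6, 9, 5, 18, 1, 10, 7, 4, 3, 0, 15, 13, 17, 12
Reachable nodes: 19 of 21 total.

19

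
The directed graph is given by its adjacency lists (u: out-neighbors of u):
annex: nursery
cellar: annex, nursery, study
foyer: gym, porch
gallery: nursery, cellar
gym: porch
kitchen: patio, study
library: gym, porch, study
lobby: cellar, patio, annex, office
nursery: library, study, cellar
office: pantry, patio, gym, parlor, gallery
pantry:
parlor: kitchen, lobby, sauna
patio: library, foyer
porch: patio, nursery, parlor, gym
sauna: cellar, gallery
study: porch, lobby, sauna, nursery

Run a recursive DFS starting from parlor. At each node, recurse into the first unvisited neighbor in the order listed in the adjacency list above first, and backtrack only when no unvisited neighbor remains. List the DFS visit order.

parlor → kitchen → patio → library → gym → porch → nursery → study → lobby → cellar → annex → office → pantry → gallery → sauna → foyer

Visit parlor
parlor → kitchen
kitchen → patio
patio → library
library → gym
gym → porch
porch → nursery
nursery → study
study → lobby
lobby → cellar
cellar → annex
lobby → office
office → pantry
office → gallery
study → sauna
patio → foyer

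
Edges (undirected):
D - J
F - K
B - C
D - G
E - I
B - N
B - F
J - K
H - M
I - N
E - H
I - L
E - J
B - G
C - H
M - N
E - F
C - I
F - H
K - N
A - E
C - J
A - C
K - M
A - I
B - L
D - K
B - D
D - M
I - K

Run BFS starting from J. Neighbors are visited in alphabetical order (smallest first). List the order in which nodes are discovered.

Visit J; enqueue C, D, E, K → queue [C, D, E, K]
Visit C; enqueue A, B, H, I → queue [D, E, K, A, B, H, I]
Visit D; enqueue G, M → queue [E, K, A, B, H, I, G, M]
Visit E; enqueue F → queue [K, A, B, H, I, G, M, F]
Visit K; enqueue N → queue [A, B, H, I, G, M, F, N]
Visit A → queue [B, H, I, G, M, F, N]
Visit B; enqueue L → queue [H, I, G, M, F, N, L]
Visit H → queue [I, G, M, F, N, L]
Visit I → queue [G, M, F, N, L]
Visit G → queue [M, F, N, L]
Visit M → queue [F, N, L]
Visit F → queue [N, L]
Visit N → queue [L]
Visit L → queue []

J, C, D, E, K, A, B, H, I, G, M, F, N, L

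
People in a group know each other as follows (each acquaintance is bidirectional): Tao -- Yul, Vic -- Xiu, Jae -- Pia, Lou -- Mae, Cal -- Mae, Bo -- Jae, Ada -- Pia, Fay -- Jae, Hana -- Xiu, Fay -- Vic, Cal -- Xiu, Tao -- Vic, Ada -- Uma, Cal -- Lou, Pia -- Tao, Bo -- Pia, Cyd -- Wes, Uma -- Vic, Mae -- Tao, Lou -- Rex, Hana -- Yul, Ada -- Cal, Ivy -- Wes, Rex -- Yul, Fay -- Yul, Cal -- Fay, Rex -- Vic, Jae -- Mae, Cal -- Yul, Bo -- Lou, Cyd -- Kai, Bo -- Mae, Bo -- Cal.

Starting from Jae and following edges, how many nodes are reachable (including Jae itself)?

15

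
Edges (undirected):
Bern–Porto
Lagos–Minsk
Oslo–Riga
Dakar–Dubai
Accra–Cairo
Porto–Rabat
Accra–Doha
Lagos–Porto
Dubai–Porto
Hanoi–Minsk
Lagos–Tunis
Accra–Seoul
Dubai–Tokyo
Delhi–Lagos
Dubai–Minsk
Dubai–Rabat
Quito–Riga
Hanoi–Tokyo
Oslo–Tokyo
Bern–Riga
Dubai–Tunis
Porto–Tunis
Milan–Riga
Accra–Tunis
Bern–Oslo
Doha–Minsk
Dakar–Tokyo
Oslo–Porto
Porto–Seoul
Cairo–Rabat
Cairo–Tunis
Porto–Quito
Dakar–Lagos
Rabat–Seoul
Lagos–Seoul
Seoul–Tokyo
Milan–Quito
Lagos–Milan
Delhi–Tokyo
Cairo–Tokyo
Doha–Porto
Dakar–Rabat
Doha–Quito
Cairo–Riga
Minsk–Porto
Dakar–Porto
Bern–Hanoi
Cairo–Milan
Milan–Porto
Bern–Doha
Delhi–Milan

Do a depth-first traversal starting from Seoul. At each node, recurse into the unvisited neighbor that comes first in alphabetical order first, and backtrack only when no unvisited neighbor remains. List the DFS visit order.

Seoul Accra Cairo Milan Delhi Lagos Dakar Dubai Minsk Doha Bern Hanoi Tokyo Oslo Porto Quito Riga Rabat Tunis

Visit Seoul
Seoul → Accra
Accra → Cairo
Cairo → Milan
Milan → Delhi
Delhi → Lagos
Lagos → Dakar
Dakar → Dubai
Dubai → Minsk
Minsk → Doha
Doha → Bern
Bern → Hanoi
Hanoi → Tokyo
Tokyo → Oslo
Oslo → Porto
Porto → Quito
Quito → Riga
Porto → Rabat
Porto → Tunis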